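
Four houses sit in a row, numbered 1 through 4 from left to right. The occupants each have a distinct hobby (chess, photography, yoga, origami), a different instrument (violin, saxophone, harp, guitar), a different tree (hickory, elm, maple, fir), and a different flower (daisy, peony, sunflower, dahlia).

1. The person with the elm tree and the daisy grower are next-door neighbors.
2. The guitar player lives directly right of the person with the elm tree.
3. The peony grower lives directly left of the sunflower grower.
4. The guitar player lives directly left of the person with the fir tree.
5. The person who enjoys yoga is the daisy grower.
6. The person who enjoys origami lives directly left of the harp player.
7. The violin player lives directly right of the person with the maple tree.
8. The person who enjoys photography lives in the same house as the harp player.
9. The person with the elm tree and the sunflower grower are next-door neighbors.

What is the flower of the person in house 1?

daisy

House 1 instrument: only saxophone fits.
The only flower still possible for house 4 is dahlia.
The guitar player is narrowed to house 2 or 3; consider each.
Placing it in house 2 leads to a contradiction, so it's in house 3.
Clue 2 places the person with the elm tree in house 2.
Clue 4 places the person with the fir tree in house 4.
Clue 9: the sunflower grower is in house 3.
Clue 1 places the daisy grower in house 1.
The peony grower is in house 2 (clue 3).
Clue 5 places the person who enjoys yoga in house 1.
House 3 hobby: only origami fits.
Clue 6: the harp player is in house 4.
From clue 8, the person who enjoys photography must be in house 4.
The only hobby still possible for house 2 is chess.
The only instrument still possible for house 2 is violin.
By clue 7, the person with the maple tree is in house 1.
House 3 tree: only hickory fits.
So: house 1 = yoga/saxophone/maple/daisy, house 2 = chess/violin/elm/peony, house 3 = origami/guitar/hickory/sunflower, house 4 = photography/harp/fir/dahlia.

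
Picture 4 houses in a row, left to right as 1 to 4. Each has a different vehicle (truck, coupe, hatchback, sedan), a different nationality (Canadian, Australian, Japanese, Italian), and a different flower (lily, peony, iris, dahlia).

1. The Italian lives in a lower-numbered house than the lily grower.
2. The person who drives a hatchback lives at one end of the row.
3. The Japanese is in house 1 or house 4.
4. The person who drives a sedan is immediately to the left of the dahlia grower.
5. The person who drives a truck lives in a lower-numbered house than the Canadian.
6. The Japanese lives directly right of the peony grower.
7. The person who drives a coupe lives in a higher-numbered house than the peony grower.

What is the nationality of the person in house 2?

Clue 6: the Japanese is in house 4.
From clue 6, the peony grower must be in house 3.
The person who drives a coupe is in house 4 (clue 7).
House 1's vehicle must be hatchback (nothing else left).
House 1 flower: only iris fits.
From clue 4, the person who drives a sedan must be in house 3.
By clue 4, the dahlia grower is in house 4.
By clue 5, the person who drives a truck is in house 2.
Clue 5 places the Canadian in house 3.
The only flower still possible for house 2 is lily.
The Italian is in house 1 (clue 1).
So house 2 gets Australian for nationality.
So: house 1 = hatchback/Italian/iris, house 2 = truck/Australian/lily, house 3 = sedan/Canadian/peony, house 4 = coupe/Japanese/dahlia.

Australian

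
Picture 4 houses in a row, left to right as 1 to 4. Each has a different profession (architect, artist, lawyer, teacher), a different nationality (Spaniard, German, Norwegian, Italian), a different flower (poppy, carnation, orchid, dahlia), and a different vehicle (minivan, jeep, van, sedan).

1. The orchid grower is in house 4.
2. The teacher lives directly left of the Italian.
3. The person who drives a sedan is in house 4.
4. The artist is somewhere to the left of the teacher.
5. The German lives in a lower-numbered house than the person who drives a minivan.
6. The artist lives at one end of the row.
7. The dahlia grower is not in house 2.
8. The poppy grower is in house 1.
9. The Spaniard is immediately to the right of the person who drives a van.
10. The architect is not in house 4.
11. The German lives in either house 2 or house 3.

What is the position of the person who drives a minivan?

Clue 1 places the orchid grower in house 4.
By clue 3, the person who drives a sedan is in house 4.
From clue 6, the artist must be in house 1.
From clue 8, the poppy grower must be in house 1.
House 4 profession: only lawyer fits.
So house 1 gets Norwegian for nationality.
House 2's flower must be carnation (nothing else left).
House 3 flower: only dahlia fits.
From clue 5, the German must be in house 2.
Clue 5 places the person who drives a minivan in house 3.
Clue 9 places the Spaniard in house 3.
Clue 9: the person who drives a van is in house 2.
The only nationality still possible for house 4 is Italian.
That leaves jeep as the vehicle for house 1.
From clue 2, the teacher must be in house 3.
House 2's profession must be architect (nothing else left).
So: house 1 = artist/Norwegian/poppy/jeep, house 2 = architect/German/carnation/van, house 3 = teacher/Spaniard/dahlia/minivan, house 4 = lawyer/Italian/orchid/sedan.

3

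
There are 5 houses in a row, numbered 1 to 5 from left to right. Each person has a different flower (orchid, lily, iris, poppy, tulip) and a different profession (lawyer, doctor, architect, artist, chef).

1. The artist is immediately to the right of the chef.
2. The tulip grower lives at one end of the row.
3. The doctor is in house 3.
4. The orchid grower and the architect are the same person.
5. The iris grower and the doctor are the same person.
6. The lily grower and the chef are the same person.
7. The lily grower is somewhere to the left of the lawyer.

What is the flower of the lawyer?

tulip

By clue 3, the doctor is in house 3.
Clue 5 places the iris grower in house 3.
The lily grower is narrowed to house 1 or 4; consider each.
Placing it in house 4 leads to a contradiction, so it's in house 1.
By clue 6, the chef is in house 1.
That leaves tulip as the flower for house 5.
Clue 1: the artist is in house 2.
House 5's profession must be lawyer (nothing else left).
Clue 4 places the orchid grower in house 4.
So house 2 gets poppy for flower.
House 4's profession must be architect (nothing else left).
So: house 1 = lily/chef, house 2 = poppy/artist, house 3 = iris/doctor, house 4 = orchid/architect, house 5 = tulip/lawyer.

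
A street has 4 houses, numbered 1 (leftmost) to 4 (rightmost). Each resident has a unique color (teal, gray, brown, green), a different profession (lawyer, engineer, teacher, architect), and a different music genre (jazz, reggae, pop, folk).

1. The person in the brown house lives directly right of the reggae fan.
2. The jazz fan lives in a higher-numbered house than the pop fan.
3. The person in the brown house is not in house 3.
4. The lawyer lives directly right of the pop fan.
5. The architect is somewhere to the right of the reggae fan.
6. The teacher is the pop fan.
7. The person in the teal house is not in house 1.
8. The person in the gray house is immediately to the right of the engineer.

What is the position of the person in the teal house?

That leaves green as the color for house 1.
The person in the brown house is narrowed to house 2 or 4; consider each.
Placing it in house 2 leads to a contradiction, so it's in house 4.
From clue 1, the reggae fan must be in house 3.
From clue 5, the architect must be in house 4.
House 3 profession: only lawyer fits.
By clue 4, the pop fan is in house 2.
By clue 6, the teacher is in house 2.
House 1 profession: only engineer fits.
House 1 music genre: only folk fits.
That leaves jazz as the music genre for house 4.
By clue 8, the person in the gray house is in house 2.
House 3's color must be teal (nothing else left).
So: house 1 = green/engineer/folk, house 2 = gray/teacher/pop, house 3 = teal/lawyer/reggae, house 4 = brown/architect/jazz.

3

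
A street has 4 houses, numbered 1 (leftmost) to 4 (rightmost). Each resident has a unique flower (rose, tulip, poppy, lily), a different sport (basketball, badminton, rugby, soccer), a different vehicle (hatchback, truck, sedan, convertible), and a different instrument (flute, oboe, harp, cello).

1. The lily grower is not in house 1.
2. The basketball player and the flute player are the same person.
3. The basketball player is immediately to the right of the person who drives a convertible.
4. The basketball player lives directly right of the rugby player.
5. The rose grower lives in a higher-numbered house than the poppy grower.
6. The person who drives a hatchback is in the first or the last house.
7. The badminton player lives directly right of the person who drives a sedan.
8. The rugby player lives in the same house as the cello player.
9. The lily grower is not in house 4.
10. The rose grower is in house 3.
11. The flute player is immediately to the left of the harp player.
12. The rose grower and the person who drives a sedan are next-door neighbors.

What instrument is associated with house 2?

Clue 10 places the rose grower in house 3.
Clue 12 places the person who drives a sedan in house 2.
House 2 flower: only lily fits.
So house 4 gets tulip for flower.
From clue 3, the basketball player must be in house 2.
Clue 3 places the person who drives a convertible in house 1.
By clue 4, the rugby player is in house 1.
The badminton player is in house 3 (clue 7).
Clue 8: the cello player is in house 1.
So house 1 gets poppy for flower.
House 4 sport: only soccer fits.
The only vehicle still possible for house 3 is truck.
So house 4 gets hatchback for vehicle.
Clue 2 places the flute player in house 2.
Clue 11 places the harp player in house 3.
So house 4 gets oboe for instrument.
So: house 1 = poppy/rugby/convertible/cello, house 2 = lily/basketball/sedan/flute, house 3 = rose/badminton/truck/harp, house 4 = tulip/soccer/hatchback/oboe.

flute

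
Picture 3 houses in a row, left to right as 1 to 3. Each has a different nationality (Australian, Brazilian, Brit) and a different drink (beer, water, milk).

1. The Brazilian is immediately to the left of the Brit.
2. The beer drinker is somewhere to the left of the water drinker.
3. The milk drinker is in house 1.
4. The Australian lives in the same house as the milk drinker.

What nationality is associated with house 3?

By clue 3, the milk drinker is in house 1.
From clue 4, the Australian must be in house 1.
House 2 nationality: only Brazilian fits.
House 3 nationality: only Brit fits.
The only drink still possible for house 3 is water.
So house 2 gets beer for drink.
So: house 1 = Australian/milk, house 2 = Brazilian/beer, house 3 = Brit/water.

Brit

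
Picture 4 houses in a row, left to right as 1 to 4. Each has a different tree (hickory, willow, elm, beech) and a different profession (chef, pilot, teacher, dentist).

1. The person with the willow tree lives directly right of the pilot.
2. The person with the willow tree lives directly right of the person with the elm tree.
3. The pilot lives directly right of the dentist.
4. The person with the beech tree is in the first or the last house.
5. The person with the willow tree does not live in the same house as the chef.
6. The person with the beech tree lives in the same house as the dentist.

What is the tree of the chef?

hickory

From clue 6, the person with the beech tree must be in house 1.
Clue 6: the dentist is in house 1.
Clue 3 places the pilot in house 2.
Clue 1 places the person with the willow tree in house 3.
From clue 2, the person with the elm tree must be in house 2.
Clue 5: the chef is in house 4.
House 4 tree: only hickory fits.
So house 3 gets teacher for profession.
So: house 1 = beech/dentist, house 2 = elm/pilot, house 3 = willow/teacher, house 4 = hickory/chef.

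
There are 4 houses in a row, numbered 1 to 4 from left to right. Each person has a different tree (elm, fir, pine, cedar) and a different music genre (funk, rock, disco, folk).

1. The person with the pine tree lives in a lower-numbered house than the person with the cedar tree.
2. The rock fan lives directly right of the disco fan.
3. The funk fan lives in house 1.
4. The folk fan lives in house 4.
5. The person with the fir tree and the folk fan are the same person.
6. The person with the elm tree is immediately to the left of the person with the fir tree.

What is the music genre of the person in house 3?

rock

From clue 3, the funk fan must be in house 1.
The folk fan is in house 4 (clue 4).
Clue 5: the person with the fir tree is in house 4.
Clue 6: the person with the elm tree is in house 3.
The only tree still possible for house 1 is pine.
So house 2 gets cedar for tree.
Clue 2: the rock fan is in house 3.
Clue 2 places the disco fan in house 2.
So: house 1 = pine/funk, house 2 = cedar/disco, house 3 = elm/rock, house 4 = fir/folk.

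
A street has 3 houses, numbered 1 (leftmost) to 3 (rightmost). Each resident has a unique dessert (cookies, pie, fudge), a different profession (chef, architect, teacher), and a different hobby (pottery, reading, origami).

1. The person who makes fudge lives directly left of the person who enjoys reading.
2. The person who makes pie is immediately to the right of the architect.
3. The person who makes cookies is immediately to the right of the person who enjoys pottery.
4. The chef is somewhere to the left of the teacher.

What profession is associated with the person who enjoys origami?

teacher

That leaves fudge as the dessert for house 1.
That leaves teacher as the profession for house 3.
The person who enjoys reading is in house 2 (clue 1).
House 3 hobby: only origami fits.
Clue 3: the person who makes cookies is in house 2.
So house 3 gets pie for dessert.
So house 1 gets pottery for hobby.
By clue 2, the architect is in house 2.
The only profession still possible for house 1 is chef.
So: house 1 = fudge/chef/pottery, house 2 = cookies/architect/reading, house 3 = pie/teacher/origami.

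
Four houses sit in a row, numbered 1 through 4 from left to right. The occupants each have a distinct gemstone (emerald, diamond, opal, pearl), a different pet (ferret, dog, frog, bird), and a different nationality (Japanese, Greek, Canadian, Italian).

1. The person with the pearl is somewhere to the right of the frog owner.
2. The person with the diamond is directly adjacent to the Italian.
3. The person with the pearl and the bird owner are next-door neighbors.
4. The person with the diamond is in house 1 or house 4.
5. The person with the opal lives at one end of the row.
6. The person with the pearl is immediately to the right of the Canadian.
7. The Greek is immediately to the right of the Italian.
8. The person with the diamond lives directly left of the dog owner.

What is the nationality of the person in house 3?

Clue 8: the person with the diamond is in house 1.
The dog owner is in house 2 (clue 8).
The only gemstone still possible for house 4 is opal.
The frog owner is in house 1 (clue 1).
From clue 2, the Italian must be in house 2.
From clue 7, the Greek must be in house 3.
So house 4 gets Japanese for nationality.
By clue 6, the person with the pearl is in house 2.
The only gemstone still possible for house 3 is emerald.
That leaves Canadian as the nationality for house 1.
Clue 3: the bird owner is in house 3.
That leaves ferret as the pet for house 4.
So: house 1 = diamond/frog/Canadian, house 2 = pearl/dog/Italian, house 3 = emerald/bird/Greek, house 4 = opal/ferret/Japanese.

Greek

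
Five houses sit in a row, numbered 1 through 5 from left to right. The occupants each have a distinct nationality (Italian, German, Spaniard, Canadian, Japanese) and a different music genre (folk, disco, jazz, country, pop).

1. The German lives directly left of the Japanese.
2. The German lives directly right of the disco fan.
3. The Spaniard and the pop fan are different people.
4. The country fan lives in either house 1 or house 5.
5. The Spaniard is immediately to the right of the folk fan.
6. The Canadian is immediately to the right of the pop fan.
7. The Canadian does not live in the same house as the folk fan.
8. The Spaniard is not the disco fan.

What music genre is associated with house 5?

country

That leaves Italian as the nationality for house 1.
The country fan is narrowed to house 1 or 5; consider each.
Placing it in house 1 leads to a contradiction, so it's in house 5.
The German is narrowed to house 2 or 3 or 4; consider each.
Placing it in house 2 and house 4 leads to a contradiction, so it's in house 3.
From clue 1, the Japanese must be in house 4.
From clue 2, the disco fan must be in house 2.
So house 2 gets Canadian for nationality.
That leaves Spaniard as the nationality for house 5.
The folk fan is in house 4 (clue 5).
From clue 6, the pop fan must be in house 1.
House 3's music genre must be jazz (nothing else left).
So: house 1 = Italian/pop, house 2 = Canadian/disco, house 3 = German/jazz, house 4 = Japanese/folk, house 5 = Spaniard/country.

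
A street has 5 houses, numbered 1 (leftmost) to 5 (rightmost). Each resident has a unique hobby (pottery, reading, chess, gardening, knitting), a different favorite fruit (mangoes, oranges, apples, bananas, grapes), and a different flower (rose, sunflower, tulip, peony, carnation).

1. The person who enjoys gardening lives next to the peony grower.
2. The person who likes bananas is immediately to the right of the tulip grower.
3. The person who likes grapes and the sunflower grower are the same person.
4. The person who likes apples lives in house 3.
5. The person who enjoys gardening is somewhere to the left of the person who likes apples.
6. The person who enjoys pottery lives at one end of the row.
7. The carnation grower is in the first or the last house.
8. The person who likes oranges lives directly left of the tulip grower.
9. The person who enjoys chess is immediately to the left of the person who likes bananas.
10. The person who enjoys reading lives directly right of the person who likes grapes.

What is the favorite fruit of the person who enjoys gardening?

grapes

Clue 4 places the person who likes apples in house 3.
Clue 8 places the person who likes oranges in house 2.
Clue 8 places the tulip grower in house 3.
Clue 2: the person who likes bananas is in house 4.
The person who enjoys chess is in house 3 (clue 9).
That leaves knitting as the hobby for house 4.
The only favorite fruit still possible for house 1 is grapes.
The only favorite fruit still possible for house 5 is mangoes.
Clue 3 places the sunflower grower in house 1.
From clue 10, the person who enjoys reading must be in house 2.
That leaves gardening as the hobby for house 1.
That leaves pottery as the hobby for house 5.
The only flower still possible for house 2 is peony.
That leaves rose as the flower for house 4.
So house 5 gets carnation for flower.
So: house 1 = gardening/grapes/sunflower, house 2 = reading/oranges/peony, house 3 = chess/apples/tulip, house 4 = knitting/bananas/rose, house 5 = pottery/mangoes/carnation.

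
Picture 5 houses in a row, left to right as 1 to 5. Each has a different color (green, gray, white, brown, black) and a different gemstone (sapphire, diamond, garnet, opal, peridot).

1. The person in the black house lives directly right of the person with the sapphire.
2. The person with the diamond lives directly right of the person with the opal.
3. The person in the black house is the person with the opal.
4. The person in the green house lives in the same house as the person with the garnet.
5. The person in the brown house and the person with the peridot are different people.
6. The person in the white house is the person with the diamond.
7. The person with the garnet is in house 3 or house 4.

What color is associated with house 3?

The person in the green house is narrowed to house 3 or 4; consider each.
Placing it in house 3 leads to a contradiction, so it's in house 4.
From clue 4, the person with the garnet must be in house 4.
Clue 2 places the person with the diamond in house 3.
By clue 2, the person with the opal is in house 2.
Clue 3: the person in the black house is in house 2.
Clue 6: the person in the white house is in house 3.
So house 5 gets peridot for gemstone.
Clue 5: the person in the brown house is in house 1.
So house 5 gets gray for color.
The only gemstone still possible for house 1 is sapphire.
So: house 1 = brown/sapphire, house 2 = black/opal, house 3 = white/diamond, house 4 = green/garnet, house 5 = gray/peridot.

white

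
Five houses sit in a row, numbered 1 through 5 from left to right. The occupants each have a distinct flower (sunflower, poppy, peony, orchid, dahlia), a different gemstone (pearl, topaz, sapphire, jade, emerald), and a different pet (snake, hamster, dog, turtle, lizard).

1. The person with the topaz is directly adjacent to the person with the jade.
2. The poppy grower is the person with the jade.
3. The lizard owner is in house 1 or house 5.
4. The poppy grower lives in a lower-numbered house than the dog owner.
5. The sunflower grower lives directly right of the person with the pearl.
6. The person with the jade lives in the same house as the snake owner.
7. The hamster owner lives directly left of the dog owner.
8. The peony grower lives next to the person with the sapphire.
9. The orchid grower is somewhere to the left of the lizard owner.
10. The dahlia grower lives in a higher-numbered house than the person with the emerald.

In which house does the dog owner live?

Clue 9 places the lizard owner in house 5.
That leaves sapphire as the gemstone for house 5.
The peony grower is in house 4 (clue 8).
The dahlia grower is narrowed to house 2 or 3 or 5; consider each.
Placing it in house 2 and house 5 leads to a contradiction, so it's in house 3.
That leaves sunflower as the flower for house 5.
Clue 5: the person with the pearl is in house 4.
House 3 gemstone: only topaz fits.
Clue 1 places the person with the jade in house 2.
Clue 2 places the poppy grower in house 2.
Clue 6 places the snake owner in house 2.
House 1's flower must be orchid (nothing else left).
The only gemstone still possible for house 1 is emerald.
The only pet still possible for house 1 is turtle.
So house 3 gets hamster for pet.
House 4's pet must be dog (nothing else left).
So: house 1 = orchid/emerald/turtle, house 2 = poppy/jade/snake, house 3 = dahlia/topaz/hamster, house 4 = peony/pearl/dog, house 5 = sunflower/sapphire/lizard.

4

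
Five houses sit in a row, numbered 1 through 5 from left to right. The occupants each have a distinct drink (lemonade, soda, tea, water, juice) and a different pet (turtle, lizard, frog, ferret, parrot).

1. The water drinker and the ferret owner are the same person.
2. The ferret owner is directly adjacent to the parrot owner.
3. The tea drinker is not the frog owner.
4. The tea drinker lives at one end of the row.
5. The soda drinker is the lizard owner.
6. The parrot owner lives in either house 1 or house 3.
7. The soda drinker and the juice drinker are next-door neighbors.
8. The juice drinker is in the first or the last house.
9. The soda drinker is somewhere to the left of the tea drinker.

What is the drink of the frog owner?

juice

From clue 9, the tea drinker must be in house 5.
The only drink still possible for house 1 is juice.
Clue 7 places the soda drinker in house 2.
The only pet still possible for house 5 is turtle.
The water drinker is in house 4 (clue 1).
Clue 1 places the ferret owner in house 4.
By clue 2, the parrot owner is in house 3.
From clue 5, the lizard owner must be in house 2.
House 3's drink must be lemonade (nothing else left).
So house 1 gets frog for pet.
So: house 1 = juice/frog, house 2 = soda/lizard, house 3 = lemonade/parrot, house 4 = water/ferret, house 5 = tea/turtle.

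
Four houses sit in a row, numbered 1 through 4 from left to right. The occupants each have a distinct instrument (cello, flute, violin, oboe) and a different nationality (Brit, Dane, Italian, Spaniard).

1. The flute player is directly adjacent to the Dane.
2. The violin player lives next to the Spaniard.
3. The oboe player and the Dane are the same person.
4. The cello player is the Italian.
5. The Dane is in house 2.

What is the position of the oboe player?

Clue 5: the Dane is in house 2.
Clue 3 places the oboe player in house 2.
The flute player is narrowed to house 1 or 3; consider each.
Placing it in house 1 leads to a contradiction, so it's in house 3.
House 1 instrument: only cello fits.
That leaves violin as the instrument for house 4.
Clue 2 places the Spaniard in house 3.
By clue 4, the Italian is in house 1.
House 4's nationality must be Brit (nothing else left).
So: house 1 = cello/Italian, house 2 = oboe/Dane, house 3 = flute/Spaniard, house 4 = violin/Brit.

2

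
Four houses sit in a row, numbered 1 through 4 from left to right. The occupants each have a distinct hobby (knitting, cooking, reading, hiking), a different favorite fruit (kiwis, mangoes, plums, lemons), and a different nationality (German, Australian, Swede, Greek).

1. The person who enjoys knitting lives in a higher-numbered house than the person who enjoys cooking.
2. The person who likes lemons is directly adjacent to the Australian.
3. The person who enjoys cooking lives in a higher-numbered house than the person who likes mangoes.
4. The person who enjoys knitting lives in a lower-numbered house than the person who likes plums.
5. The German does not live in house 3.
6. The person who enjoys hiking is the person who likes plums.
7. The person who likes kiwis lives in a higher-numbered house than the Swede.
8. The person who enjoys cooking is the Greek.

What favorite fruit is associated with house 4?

The only hobby still possible for house 1 is reading.
The only hobby still possible for house 4 is hiking.
Clue 1 places the person who enjoys knitting in house 3.
The person who enjoys cooking is in house 2 (clue 1).
From clue 3, the person who likes mangoes must be in house 1.
Clue 4 places the person who likes plums in house 4.
From clue 8, the Greek must be in house 2.
Clue 7 places the Swede in house 1.
The only nationality still possible for house 3 is Australian.
That leaves German as the nationality for house 4.
The person who likes lemons is in house 2 (clue 2).
House 3's favorite fruit must be kiwis (nothing else left).
So: house 1 = reading/mangoes/Swede, house 2 = cooking/lemons/Greek, house 3 = knitting/kiwis/Australian, house 4 = hiking/plums/German.

plums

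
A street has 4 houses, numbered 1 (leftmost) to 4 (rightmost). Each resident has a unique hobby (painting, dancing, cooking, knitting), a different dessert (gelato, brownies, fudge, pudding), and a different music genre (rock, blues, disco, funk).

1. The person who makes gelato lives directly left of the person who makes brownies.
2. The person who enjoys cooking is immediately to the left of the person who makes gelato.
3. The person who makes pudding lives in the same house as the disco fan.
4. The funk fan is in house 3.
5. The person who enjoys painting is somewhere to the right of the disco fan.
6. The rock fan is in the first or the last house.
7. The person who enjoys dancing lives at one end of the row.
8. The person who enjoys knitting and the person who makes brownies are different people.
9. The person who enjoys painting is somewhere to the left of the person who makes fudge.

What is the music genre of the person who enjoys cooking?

From clue 4, the funk fan must be in house 3.
The only dessert still possible for house 1 is pudding.
Clue 3: the disco fan is in house 1.
That leaves gelato as the dessert for house 2.
House 2 music genre: only blues fits.
So house 4 gets rock for music genre.
By clue 1, the person who makes brownies is in house 3.
Clue 2: the person who enjoys cooking is in house 1.
House 3's hobby must be painting (nothing else left).
The only dessert still possible for house 4 is fudge.
So house 2 gets knitting for hobby.
That leaves dancing as the hobby for house 4.
So: house 1 = cooking/pudding/disco, house 2 = knitting/gelato/blues, house 3 = painting/brownies/funk, house 4 = dancing/fudge/rock.

disco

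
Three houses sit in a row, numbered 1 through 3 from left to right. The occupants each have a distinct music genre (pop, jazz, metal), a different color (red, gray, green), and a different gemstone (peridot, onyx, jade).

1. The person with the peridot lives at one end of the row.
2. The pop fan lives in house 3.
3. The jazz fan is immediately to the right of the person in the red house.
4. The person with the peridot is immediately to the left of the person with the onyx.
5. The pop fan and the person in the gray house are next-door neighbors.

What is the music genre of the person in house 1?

metal

The pop fan is in house 3 (clue 2).
Clue 4: the person with the peridot is in house 1.
Clue 4 places the person with the onyx in house 2.
Clue 5: the person in the gray house is in house 2.
So house 1 gets metal for music genre.
House 2's music genre must be jazz (nothing else left).
So house 3 gets green for color.
House 3 gemstone: only jade fits.
House 1's color must be red (nothing else left).
So: house 1 = metal/red/peridot, house 2 = jazz/gray/onyx, house 3 = pop/green/jade.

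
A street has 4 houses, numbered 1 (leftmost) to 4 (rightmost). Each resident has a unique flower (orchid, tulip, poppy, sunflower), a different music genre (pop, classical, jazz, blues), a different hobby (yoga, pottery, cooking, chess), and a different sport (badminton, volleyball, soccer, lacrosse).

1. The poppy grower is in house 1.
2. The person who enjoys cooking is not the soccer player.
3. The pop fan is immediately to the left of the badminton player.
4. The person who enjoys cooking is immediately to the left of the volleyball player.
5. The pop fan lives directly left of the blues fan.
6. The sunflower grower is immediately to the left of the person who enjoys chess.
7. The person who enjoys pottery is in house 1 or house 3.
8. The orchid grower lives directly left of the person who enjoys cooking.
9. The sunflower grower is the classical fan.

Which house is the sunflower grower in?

Clue 1 places the poppy grower in house 1.
House 4 flower: only tulip fits.
Clue 8 places the person who enjoys cooking in house 3.
The only flower still possible for house 2 is orchid.
House 3 flower: only sunflower fits.
House 2's hobby must be yoga (nothing else left).
House 4 hobby: only chess fits.
Clue 4: the volleyball player is in house 4.
Clue 9 places the classical fan in house 3.
That leaves pottery as the hobby for house 1.
From clue 5, the pop fan must be in house 1.
Clue 5 places the blues fan in house 2.
House 4 music genre: only jazz fits.
From clue 3, the badminton player must be in house 2.
House 1's sport must be soccer (nothing else left).
House 3 sport: only lacrosse fits.
So: house 1 = poppy/pop/pottery/soccer, house 2 = orchid/blues/yoga/badminton, house 3 = sunflower/classical/cooking/lacrosse, house 4 = tulip/jazz/chess/volleyball.

3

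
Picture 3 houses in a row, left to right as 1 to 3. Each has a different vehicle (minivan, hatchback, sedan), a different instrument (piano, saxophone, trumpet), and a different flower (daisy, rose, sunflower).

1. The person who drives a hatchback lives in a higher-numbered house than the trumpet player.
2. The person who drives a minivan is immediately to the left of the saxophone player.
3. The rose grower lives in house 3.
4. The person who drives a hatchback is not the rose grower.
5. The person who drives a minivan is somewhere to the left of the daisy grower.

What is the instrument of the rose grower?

Clue 3 places the rose grower in house 3.
Clue 4: the person who drives a hatchback is in house 2.
The only vehicle still possible for house 3 is sedan.
The only flower still possible for house 1 is sunflower.
House 2 flower: only daisy fits.
By clue 1, the trumpet player is in house 1.
The saxophone player is in house 2 (clue 2).
So house 1 gets minivan for vehicle.
That leaves piano as the instrument for house 3.
So: house 1 = minivan/trumpet/sunflower, house 2 = hatchback/saxophone/daisy, house 3 = sedan/piano/rose.

piano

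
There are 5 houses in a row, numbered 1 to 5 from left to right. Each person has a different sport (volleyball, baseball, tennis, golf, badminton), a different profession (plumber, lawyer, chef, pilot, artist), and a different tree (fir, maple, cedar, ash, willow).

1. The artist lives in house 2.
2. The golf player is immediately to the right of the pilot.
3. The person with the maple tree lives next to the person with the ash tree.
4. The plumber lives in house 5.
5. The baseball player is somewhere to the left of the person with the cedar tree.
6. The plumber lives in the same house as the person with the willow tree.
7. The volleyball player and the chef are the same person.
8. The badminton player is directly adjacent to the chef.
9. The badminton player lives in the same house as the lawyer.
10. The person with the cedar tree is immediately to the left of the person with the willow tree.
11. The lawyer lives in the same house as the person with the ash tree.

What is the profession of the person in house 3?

lawyer

The artist is in house 2 (clue 1).
Clue 4: the plumber is in house 5.
Clue 6: the person with the willow tree is in house 5.
Clue 10: the person with the cedar tree is in house 4.
Clue 11: the lawyer is in house 3.
By clue 11, the person with the ash tree is in house 3.
The person with the maple tree is in house 2 (clue 3).
By clue 8, the badminton player is in house 3.
Clue 8: the chef is in house 4.
House 1 profession: only pilot fits.
House 1 tree: only fir fits.
The golf player is in house 2 (clue 2).
From clue 7, the volleyball player must be in house 4.
House 5's sport must be tennis (nothing else left).
So house 1 gets baseball for sport.
So: house 1 = baseball/pilot/fir, house 2 = golf/artist/maple, house 3 = badminton/lawyer/ash, house 4 = volleyball/chef/cedar, house 5 = tennis/plumber/willow.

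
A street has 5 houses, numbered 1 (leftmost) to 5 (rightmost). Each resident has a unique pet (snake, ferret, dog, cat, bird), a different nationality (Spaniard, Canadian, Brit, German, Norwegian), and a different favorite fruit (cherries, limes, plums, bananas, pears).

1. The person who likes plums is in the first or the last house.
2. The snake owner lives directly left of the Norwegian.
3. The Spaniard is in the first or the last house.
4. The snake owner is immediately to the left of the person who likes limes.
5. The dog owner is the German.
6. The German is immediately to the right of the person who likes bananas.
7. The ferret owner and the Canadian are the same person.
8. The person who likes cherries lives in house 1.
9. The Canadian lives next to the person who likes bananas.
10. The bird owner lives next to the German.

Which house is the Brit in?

Clue 8: the person who likes cherries is in house 1.
So house 5 gets plums for favorite fruit.
The Spaniard is narrowed to house 1 or 5; consider each.
Placing it in house 5 leads to a contradiction, so it's in house 1.
The dog owner is narrowed to house 3 or 4 or 5; consider each.
Placing it in house 3 and house 4 leads to a contradiction, so it's in house 5.
From clue 5, the German must be in house 5.
From clue 6, the person who likes bananas must be in house 4.
Clue 10 places the bird owner in house 4.
From clue 7, the ferret owner must be in house 3.
House 3 nationality: only Canadian fits.
Clue 2: the snake owner is in house 1.
Clue 2 places the Norwegian in house 2.
The person who likes limes is in house 2 (clue 4).
That leaves cat as the pet for house 2.
So house 4 gets Brit for nationality.
So house 3 gets pears for favorite fruit.
So: house 1 = snake/Spaniard/cherries, house 2 = cat/Norwegian/limes, house 3 = ferret/Canadian/pears, house 4 = bird/Brit/bananas, house 5 = dog/German/plums.

4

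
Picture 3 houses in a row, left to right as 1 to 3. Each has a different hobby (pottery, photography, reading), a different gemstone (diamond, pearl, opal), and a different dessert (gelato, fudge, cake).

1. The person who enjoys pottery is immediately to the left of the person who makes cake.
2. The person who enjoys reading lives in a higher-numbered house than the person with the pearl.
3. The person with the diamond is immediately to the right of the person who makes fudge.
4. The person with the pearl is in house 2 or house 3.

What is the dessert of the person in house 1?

Clue 4: the person with the pearl is in house 2.
House 1 gemstone: only opal fits.
That leaves diamond as the gemstone for house 3.
By clue 2, the person who enjoys reading is in house 3.
Clue 3: the person who makes fudge is in house 2.
The only dessert still possible for house 1 is gelato.
House 3's dessert must be cake (nothing else left).
By clue 1, the person who enjoys pottery is in house 2.
The only hobby still possible for house 1 is photography.
So: house 1 = photography/opal/gelato, house 2 = pottery/pearl/fudge, house 3 = reading/diamond/cake.

gelato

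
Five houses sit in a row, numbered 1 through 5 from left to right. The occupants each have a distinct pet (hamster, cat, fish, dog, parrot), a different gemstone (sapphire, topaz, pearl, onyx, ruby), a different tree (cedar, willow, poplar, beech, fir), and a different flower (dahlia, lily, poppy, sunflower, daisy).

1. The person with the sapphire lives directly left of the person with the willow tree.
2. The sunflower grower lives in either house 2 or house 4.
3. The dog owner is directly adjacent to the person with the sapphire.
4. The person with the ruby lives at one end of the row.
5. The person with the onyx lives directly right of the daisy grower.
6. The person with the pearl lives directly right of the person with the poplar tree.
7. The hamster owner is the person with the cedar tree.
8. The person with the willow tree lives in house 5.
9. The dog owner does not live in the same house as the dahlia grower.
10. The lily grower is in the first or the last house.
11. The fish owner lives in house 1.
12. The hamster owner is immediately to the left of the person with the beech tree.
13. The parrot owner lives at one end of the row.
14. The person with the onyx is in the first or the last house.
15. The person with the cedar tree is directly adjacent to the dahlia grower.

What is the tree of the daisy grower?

By clue 8, the person with the willow tree is in house 5.
The fish owner is in house 1 (clue 11).
The person with the onyx is in house 5 (clue 14).
So house 5 gets parrot for pet.
House 1's gemstone must be ruby (nothing else left).
From clue 1, the person with the sapphire must be in house 4.
By clue 3, the dog owner is in house 3.
Clue 5: the daisy grower is in house 4.
So house 4 gets cat for pet.
House 3's flower must be poppy (nothing else left).
By clue 7, the person with the cedar tree is in house 2.
From clue 12, the person with the beech tree must be in house 3.
From clue 15, the dahlia grower must be in house 1.
The only pet still possible for house 2 is hamster.
House 1 tree: only poplar fits.
The only tree still possible for house 4 is fir.
That leaves sunflower as the flower for house 2.
The only flower still possible for house 5 is lily.
Clue 6 places the person with the pearl in house 2.
House 3 gemstone: only topaz fits.
So: house 1 = fish/ruby/poplar/dahlia, house 2 = hamster/pearl/cedar/sunflower, house 3 = dog/topaz/beech/poppy, house 4 = cat/sapphire/fir/daisy, house 5 = parrot/onyx/willow/lily.

fir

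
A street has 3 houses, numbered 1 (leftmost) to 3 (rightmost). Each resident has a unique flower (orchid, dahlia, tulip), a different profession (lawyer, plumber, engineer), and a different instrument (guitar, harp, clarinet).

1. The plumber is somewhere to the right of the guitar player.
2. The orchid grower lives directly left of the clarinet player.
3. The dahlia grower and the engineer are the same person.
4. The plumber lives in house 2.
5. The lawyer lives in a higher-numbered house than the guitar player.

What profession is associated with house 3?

Clue 4 places the plumber in house 2.
The only profession still possible for house 1 is engineer.
House 3 profession: only lawyer fits.
The guitar player is in house 1 (clue 1).
By clue 3, the dahlia grower is in house 1.
That leaves tulip as the flower for house 3.
The clarinet player is in house 3 (clue 2).
The only flower still possible for house 2 is orchid.
The only instrument still possible for house 2 is harp.
So: house 1 = dahlia/engineer/guitar, house 2 = orchid/plumber/harp, house 3 = tulip/lawyer/clarinet.

lawyer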